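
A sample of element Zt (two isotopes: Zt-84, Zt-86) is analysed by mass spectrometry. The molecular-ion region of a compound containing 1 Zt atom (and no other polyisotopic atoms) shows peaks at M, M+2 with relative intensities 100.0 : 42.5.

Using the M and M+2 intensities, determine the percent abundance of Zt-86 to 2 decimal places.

29.82%

If p is the fraction of Zt that is Zt-84, then I(M+2)/I(M) = [C(1,1)·p^0·(1−p)] / p^1 = 1·(1−p)/p = 42.5/100.0 = 0.4250
(1−p)/p = 0.4250/1 = 0.4250  ⇒  p = 1/(1 + 0.4250) = 0.7018
Zt-84: 70.18%, Zt-86: 29.82%.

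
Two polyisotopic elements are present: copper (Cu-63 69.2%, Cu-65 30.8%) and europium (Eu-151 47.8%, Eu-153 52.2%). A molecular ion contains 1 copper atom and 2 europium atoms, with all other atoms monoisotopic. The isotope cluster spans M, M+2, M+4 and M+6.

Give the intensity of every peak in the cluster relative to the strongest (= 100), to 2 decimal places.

Copper pattern (n=1): 0.6920 : 0.3080
Europium pattern (n=2): 0.228484 : 0.499032 : 0.272484
Convolve the two distributions (both contribute in 2-u steps):
  M: 0.6920×0.228484 = 0.158111
  M+2: 0.6920×0.499032 + 0.3080×0.228484 = 0.415703
  M+4: 0.6920×0.272484 + 0.3080×0.499032 = 0.342261
  M+6: 0.3080×0.272484 = 0.083925
Scale to base peak (0.415703) = 100: 38.03 : 100.00 : 82.33 : 20.19

38.03 : 100.00 : 82.33 : 20.19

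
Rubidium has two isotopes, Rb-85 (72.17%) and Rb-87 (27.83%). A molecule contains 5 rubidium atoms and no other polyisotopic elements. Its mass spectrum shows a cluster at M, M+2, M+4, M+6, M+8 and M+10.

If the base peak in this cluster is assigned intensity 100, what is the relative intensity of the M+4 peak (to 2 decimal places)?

77.12

Binomial terms of (0.7217 + 0.2783)^5: M 0.1958, M+2 0.3775, M+4 0.2911, M+6 0.1123, M+8 0.0216, M+10 0.0017 → M+2 is the base peak.
P(M+2) = C(5,1) × 0.7217^4 × 0.2783^1 = 5 × 0.27128565 × 0.2783 = 0.377494 (base)
P(M+4) = C(5,2) × 0.7217^3 × 0.2783^2 = 10 × 0.37589809 × 0.07745089 = 0.291136
Relative intensity = 0.291136 / 0.377494 × 100 = 77.12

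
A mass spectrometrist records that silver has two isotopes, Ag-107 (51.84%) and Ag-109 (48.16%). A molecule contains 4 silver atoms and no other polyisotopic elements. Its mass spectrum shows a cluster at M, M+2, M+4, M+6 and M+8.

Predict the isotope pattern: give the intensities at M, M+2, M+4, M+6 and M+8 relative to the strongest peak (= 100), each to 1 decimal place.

19.3 : 71.8 : 100.0 : 61.9 : 14.4

Expanding (0.5184 + 0.4816)^4:
P(M) = 0.5184^4 = 0.072220
P(M+2) = 4 × 0.5184^3 × 0.4816^1 = 0.268375
P(M+4) = 6 × 0.5184^2 × 0.4816^2 = 0.373985
P(M+6) = 4 × 0.5184^1 × 0.4816^3 = 0.231624
P(M+8) = 0.4816^4 = 0.053795
The M+4 peak is largest (0.373985); scaling to 100 gives 19.3 : 71.8 : 100.0 : 61.9 : 14.4.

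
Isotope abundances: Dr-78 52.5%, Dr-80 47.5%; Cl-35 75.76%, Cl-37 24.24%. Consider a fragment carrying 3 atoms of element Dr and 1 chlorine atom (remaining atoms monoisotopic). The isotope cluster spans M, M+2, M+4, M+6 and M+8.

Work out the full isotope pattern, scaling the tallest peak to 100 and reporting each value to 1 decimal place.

Element Dr pattern (n=3): 0.14470313 : 0.39276563 : 0.35535938 : 0.10717187
Chlorine pattern (n=1): 0.7576 : 0.2424
Convolve the two distributions (both contribute in 2-u steps):
  M: 0.14470313×0.7576 = 0.109627
  M+2: 0.14470313×0.2424 + 0.39276563×0.7576 = 0.332635
  M+4: 0.39276563×0.2424 + 0.35535938×0.7576 = 0.364427
  M+6: 0.35535938×0.2424 + 0.10717187×0.7576 = 0.167333
  M+8: 0.10717187×0.2424 = 0.025978
Scale to base peak (0.364427) = 100: 30.1 : 91.3 : 100.0 : 45.9 : 7.1

30.1 : 91.3 : 100.0 : 45.9 : 7.1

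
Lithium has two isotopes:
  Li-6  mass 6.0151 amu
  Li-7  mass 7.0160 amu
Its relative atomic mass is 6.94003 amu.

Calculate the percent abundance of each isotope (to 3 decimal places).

Writing the weighted mean with unknown fraction x of Li-6:
6.0151·x + 7.0160·(1 − x) = 6.94003
(6.0151 − 7.0160)·x = 6.94003 − 7.0160
x = -0.07597 / -1.0009 = 0.07590 → 7.590% Li-6, 92.410% Li-7.

Li-6: 7.590%, Li-7: 92.410%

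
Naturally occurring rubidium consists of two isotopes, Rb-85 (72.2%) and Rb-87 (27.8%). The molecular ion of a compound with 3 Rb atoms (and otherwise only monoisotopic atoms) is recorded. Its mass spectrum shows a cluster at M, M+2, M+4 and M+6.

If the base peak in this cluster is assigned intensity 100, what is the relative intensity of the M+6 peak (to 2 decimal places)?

4.94

Binomial terms of (0.722 + 0.278)^3: M 0.3764, M+2 0.4348, M+4 0.1674, M+6 0.0215 → M+2 is the base peak.
P(M+2) = C(3,1) × 0.722^2 × 0.278^1 = 3 × 0.521284 × 0.2780 = 0.434751 (base)
P(M+6) = C(3,3) × 0.722^0 × 0.278^3 = 1 × 1.0000 × 0.02148495 = 0.021485
Relative intensity = 0.021485 / 0.434751 × 100 = 4.94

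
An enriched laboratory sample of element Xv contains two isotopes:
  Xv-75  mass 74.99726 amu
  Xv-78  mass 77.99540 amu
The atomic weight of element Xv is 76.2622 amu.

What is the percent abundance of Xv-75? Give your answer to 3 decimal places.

Let x be the fractional abundance of Xv-75; then Xv-78 has abundance 1 − x.
74.99726·x + 77.99540·(1 − x) = 76.2622
(74.99726 − 77.99540)·x = 76.2622 − 77.99540
x = -1.73320 / -2.99814 = 0.57809 → 57.809% Xv-75, 42.191% Xv-78.

57.809%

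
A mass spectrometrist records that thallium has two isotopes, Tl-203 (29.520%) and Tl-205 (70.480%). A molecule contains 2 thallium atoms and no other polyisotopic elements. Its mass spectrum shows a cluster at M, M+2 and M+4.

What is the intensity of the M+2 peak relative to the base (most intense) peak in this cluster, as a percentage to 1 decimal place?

Binomial terms of (0.29520 + 0.70480)^2: M 0.0871, M+2 0.4161, M+4 0.4967 → M+4 is the base peak.
P(M+4) = C(2,2) × 0.29520^0 × 0.70480^2 = 1 × 1.0000 × 0.49674304 = 0.496743 (base)
P(M+2) = C(2,1) × 0.29520^1 × 0.70480^1 = 2 × 0.2952 × 0.7048 = 0.416114
Relative intensity = 0.416114 / 0.496743 × 100 = 83.8

83.8%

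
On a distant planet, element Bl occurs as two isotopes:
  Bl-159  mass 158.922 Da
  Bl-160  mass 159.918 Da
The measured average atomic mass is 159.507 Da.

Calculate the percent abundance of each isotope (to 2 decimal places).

With x = fraction of Bl-159 (so Bl-160 is 1 − x):
158.922·x + 159.918·(1 − x) = 159.507
(158.922 − 159.918)·x = 159.507 − 159.918
x = -0.411 / -0.996 = 0.41265 → 41.27% Bl-159, 58.73% Bl-160.

Bl-159: 41.27%, Bl-160: 58.73%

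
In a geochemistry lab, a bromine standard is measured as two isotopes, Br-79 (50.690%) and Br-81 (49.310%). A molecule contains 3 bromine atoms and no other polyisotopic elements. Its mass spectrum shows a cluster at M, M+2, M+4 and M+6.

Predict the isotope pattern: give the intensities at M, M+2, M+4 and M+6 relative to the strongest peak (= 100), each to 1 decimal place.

34.3 : 100.0 : 97.3 : 31.5

Each Br atom is independently Br-79 (p = 0.50690) or Br-81 (q = 0.49310); the cluster is the binomial expansion (p + q)^3.
P(M) = 0.50690^3 = 0.130247
P(M+2) = 3 × 0.50690^2 × 0.49310^1 = 0.380103
P(M+4) = 3 × 0.50690^1 × 0.49310^2 = 0.369755
P(M+6) = 0.49310^3 = 0.119896
The M+2 peak is largest (0.380103); scaling to 100 gives 34.3 : 100.0 : 97.3 : 31.5.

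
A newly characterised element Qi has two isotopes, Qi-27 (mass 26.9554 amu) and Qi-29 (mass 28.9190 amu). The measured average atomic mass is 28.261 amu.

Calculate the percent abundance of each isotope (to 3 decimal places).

Let x be the fractional abundance of Qi-27; then Qi-29 has abundance 1 − x.
26.9554·x + 28.9190·(1 − x) = 28.261
(26.9554 − 28.9190)·x = 28.261 − 28.9190
x = -0.6580 / -1.9636 = 0.33510 → 33.510% Qi-27, 66.490% Qi-29.

Qi-27: 33.510%, Qi-29: 66.490%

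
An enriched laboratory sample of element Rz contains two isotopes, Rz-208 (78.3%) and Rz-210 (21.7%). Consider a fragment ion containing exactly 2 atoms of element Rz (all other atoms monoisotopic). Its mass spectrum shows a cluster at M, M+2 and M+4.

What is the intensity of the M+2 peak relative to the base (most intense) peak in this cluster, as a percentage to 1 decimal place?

55.4%

(0.783 + 0.217)^2 gives M 0.6131, M+2 0.3398, M+4 0.0471; the largest is M.
P(M) = C(2,0) × 0.783^2 × 0.217^0 = 1 × 0.613089 × 1.0000 = 0.613089 (base)
P(M+2) = C(2,1) × 0.783^1 × 0.217^1 = 2 × 0.7830 × 0.2170 = 0.339822
Relative intensity = 0.339822 / 0.613089 × 100 = 55.4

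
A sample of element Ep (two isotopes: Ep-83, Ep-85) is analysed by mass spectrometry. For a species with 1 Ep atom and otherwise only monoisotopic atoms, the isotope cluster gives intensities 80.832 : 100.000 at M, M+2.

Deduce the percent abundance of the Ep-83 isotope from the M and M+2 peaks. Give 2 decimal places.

44.70%

Write p for the Ep-83 fraction. I(M+2)/I(M) = [C(1,1)·p^0·(1−p)] / p^1 = 1·(1−p)/p = 100.000/80.832 = 1.2371
(1−p)/p = 1.2371/1 = 1.2371  ⇒  p = 1/(1 + 1.2371) = 0.4470
Ep-83: 44.70%, Ep-85: 55.30%.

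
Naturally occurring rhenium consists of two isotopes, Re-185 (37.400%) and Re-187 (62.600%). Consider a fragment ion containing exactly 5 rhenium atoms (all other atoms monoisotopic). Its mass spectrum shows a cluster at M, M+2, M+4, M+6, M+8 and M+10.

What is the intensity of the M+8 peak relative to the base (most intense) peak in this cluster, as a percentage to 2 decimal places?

Term probabilities: M 0.0073, M+2 0.0612, M+4 0.2050, M+6 0.3431, M+8 0.2872, M+10 0.0961. Base peak = M+6.
P(M+6) = C(5,3) × 0.37400^2 × 0.62600^3 = 10 × 0.139876 × 0.24531438 = 0.343136 (base)
P(M+8) = C(5,4) × 0.37400^1 × 0.62600^4 = 5 × 0.3740 × 0.1535668 = 0.287170
Relative intensity = 0.287170 / 0.343136 × 100 = 83.69

83.69%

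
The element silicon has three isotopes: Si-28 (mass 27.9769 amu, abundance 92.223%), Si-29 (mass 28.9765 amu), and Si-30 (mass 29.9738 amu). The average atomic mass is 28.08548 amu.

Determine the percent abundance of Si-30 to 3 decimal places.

3.092%

Let x and y be the fractions of Si-29 and Si-30. Then x + y = 1 − 0.92223 = 0.07777 and 28.9765x + 29.9738y = 28.08548 − 0.92223×27.9769 = 2.284343513.
Substituting: 28.9765x + 29.9738(0.07777 − x) = 2.284343513
(28.9765 − 29.9738)x = -0.046718913  ⇒  x = 0.04685, y = 0.03092
Si-29: 4.685%, Si-30: 3.092%.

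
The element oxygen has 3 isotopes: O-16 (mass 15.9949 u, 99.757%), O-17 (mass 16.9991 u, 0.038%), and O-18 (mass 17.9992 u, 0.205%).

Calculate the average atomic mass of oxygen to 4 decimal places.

15.9994 u

Ar = Σ fᵢ·mᵢ = 0.99757 × 15.9949 + 0.00038 × 16.9991 + 0.00205 × 17.9992
= 15.95603 + 0.00646 + 0.03690 = 15.99939 u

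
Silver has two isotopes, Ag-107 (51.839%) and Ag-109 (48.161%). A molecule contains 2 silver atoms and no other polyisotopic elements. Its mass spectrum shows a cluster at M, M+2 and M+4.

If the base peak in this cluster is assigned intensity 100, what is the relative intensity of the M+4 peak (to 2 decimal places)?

(0.51839 + 0.48161)^2 gives M 0.2687, M+2 0.4993, M+4 0.2319; the largest is M+2.
P(M+2) = C(2,1) × 0.51839^1 × 0.48161^1 = 2 × 0.51839 × 0.48161 = 0.499324 (base)
P(M+4) = C(2,2) × 0.51839^0 × 0.48161^2 = 1 × 1.0000 × 0.23194819 = 0.231948
Relative intensity = 0.231948 / 0.499324 × 100 = 46.45

46.45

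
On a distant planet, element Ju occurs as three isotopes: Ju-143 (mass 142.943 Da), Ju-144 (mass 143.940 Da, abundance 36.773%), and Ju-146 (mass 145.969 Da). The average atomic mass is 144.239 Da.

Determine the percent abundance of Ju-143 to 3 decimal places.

The remaining 63.227% is split between Ju-143 (fraction x) and Ju-146 (fraction 0.63227 − x).
Substituting: 142.943x + 145.969(0.63227 − x) = 91.3079438
(142.943 − 145.969)x = -0.98387583  ⇒  x = 0.32514, y = 0.30713
Ju-143: 32.514%, Ju-146: 30.713%.

32.514%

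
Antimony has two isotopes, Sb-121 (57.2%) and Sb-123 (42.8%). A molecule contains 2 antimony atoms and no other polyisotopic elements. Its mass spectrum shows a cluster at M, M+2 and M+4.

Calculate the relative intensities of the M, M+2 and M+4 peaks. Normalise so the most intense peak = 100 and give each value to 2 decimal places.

The 2 Sb atoms are independent, so intensities follow the terms of (0.572 + 0.428)^2.
P(M) = 0.572^2 = 0.327184
P(M+2) = 2 × 0.572^1 × 0.428^1 = 0.489632
P(M+4) = 0.428^2 = 0.183184
The M+2 peak is largest (0.489632); scaling to 100 gives 66.82 : 100.00 : 37.41.

66.82 : 100.00 : 37.41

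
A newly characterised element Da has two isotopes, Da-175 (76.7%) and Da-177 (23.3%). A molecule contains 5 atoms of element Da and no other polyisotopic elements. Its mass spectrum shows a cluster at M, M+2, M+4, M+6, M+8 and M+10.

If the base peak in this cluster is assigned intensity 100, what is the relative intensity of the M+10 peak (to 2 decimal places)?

Term probabilities: M 0.2654, M+2 0.4032, M+4 0.2450, M+6 0.0744, M+8 0.0113, M+10 0.0007. Base peak = M+2.
P(M+2) = C(5,1) × 0.767^4 × 0.233^1 = 5 × 0.34608395 × 0.2330 = 0.403188 (base)
P(M+10) = C(5,5) × 0.767^0 × 0.233^5 = 1 × 1.0000 × 0.00068672 = 0.000687
Relative intensity = 0.000687 / 0.403188 × 100 = 0.17

0.17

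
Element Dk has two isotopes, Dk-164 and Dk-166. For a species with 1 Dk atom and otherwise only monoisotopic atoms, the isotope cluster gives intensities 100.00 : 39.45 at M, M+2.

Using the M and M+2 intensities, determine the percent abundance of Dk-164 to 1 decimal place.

71.7%

Let p = fractional abundance of Dk-164. I(M+2)/I(M) = [C(1,1)·p^0·(1−p)] / p^1 = 1·(1−p)/p = 39.45/100.00 = 0.3945
(1−p)/p = 0.3945/1 = 0.3945  ⇒  p = 1/(1 + 0.3945) = 0.7171
Dk-164: 71.7%, Dk-166: 28.3%.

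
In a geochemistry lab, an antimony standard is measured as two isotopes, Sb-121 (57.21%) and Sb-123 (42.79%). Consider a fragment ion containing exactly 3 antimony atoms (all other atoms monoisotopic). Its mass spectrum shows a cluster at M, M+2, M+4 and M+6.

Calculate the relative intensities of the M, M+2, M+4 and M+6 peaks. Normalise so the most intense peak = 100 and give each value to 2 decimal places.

Expanding (0.5721 + 0.4279)^3:
P(M) = 0.5721^3 = 0.187247
P(M+2) = 3 × 0.5721^2 × 0.4279^1 = 0.420153
P(M+4) = 3 × 0.5721^1 × 0.4279^2 = 0.314252
P(M+6) = 0.4279^3 = 0.078348
The M+2 peak is largest (0.420153); scaling to 100 gives 44.57 : 100.00 : 74.79 : 18.65.

44.57 : 100.00 : 74.79 : 18.65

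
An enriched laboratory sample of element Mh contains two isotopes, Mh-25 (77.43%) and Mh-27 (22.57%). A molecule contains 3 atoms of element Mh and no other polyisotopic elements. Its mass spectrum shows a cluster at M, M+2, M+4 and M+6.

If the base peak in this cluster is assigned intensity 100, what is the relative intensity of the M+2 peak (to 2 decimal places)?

Term probabilities: M 0.4642, M+2 0.4059, M+4 0.1183, M+6 0.0115. Base peak = M.
P(M) = C(3,0) × 0.7743^3 × 0.2257^0 = 1 × 0.4642242 × 1.0000 = 0.464224 (base)
P(M+2) = C(3,1) × 0.7743^2 × 0.2257^1 = 3 × 0.59954049 × 0.2257 = 0.405949
Relative intensity = 0.405949 / 0.464224 × 100 = 87.45

87.45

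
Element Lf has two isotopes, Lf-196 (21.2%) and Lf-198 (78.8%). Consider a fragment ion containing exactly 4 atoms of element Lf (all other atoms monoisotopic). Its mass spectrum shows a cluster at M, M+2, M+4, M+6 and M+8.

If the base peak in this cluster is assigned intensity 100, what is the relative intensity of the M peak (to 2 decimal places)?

Term probabilities: M 0.0020, M+2 0.0300, M+4 0.1674, M+6 0.4149, M+8 0.3856. Base peak = M+6.
P(M+6) = C(4,3) × 0.212^1 × 0.788^3 = 4 × 0.2120 × 0.48930387 = 0.414930 (base)
P(M) = C(4,0) × 0.212^4 × 0.788^0 = 1 × 0.00201996 × 1.0000 = 0.002020
Relative intensity = 0.002020 / 0.414930 × 100 = 0.49

0.49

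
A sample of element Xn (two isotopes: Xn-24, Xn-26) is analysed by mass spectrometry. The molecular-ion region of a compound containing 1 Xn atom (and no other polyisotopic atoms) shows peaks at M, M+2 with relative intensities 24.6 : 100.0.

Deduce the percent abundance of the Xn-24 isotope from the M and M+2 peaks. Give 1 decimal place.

19.7%

Write p for the Xn-24 fraction. I(M+2)/I(M) = [C(1,1)·p^0·(1−p)] / p^1 = 1·(1−p)/p = 100.0/24.6 = 4.0650
(1−p)/p = 4.0650/1 = 4.0650  ⇒  p = 1/(1 + 4.0650) = 0.1974
Xn-24: 19.7%, Xn-26: 80.3%.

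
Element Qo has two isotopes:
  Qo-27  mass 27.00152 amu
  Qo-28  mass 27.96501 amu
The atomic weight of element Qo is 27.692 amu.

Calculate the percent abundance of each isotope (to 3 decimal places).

With x = fraction of Qo-27 (so Qo-28 is 1 − x):
27.00152·x + 27.96501·(1 − x) = 27.692
(27.00152 − 27.96501)·x = 27.692 − 27.96501
x = -0.27301 / -0.96349 = 0.28336 → 28.336% Qo-27, 71.664% Qo-28.

Qo-27: 28.336%, Qo-28: 71.664%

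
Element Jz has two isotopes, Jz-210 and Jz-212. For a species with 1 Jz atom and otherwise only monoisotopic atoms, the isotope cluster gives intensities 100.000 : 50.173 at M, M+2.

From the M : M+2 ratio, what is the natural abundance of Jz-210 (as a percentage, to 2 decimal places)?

66.59%

If p is the fraction of Jz that is Jz-210, then I(M+2)/I(M) = [C(1,1)·p^0·(1−p)] / p^1 = 1·(1−p)/p = 50.173/100.000 = 0.5017
(1−p)/p = 0.5017/1 = 0.5017  ⇒  p = 1/(1 + 0.5017) = 0.6659
Jz-210: 66.59%, Jz-212: 33.41%.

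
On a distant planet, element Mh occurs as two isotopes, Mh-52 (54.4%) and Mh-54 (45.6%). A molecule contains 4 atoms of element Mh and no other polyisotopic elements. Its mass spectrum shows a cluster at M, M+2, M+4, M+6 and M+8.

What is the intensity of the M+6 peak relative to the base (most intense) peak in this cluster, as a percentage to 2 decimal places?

55.88%

Term probabilities: M 0.0876, M+2 0.2936, M+4 0.3692, M+6 0.2063, M+8 0.0432. Base peak = M+4.
P(M+4) = C(4,2) × 0.544^2 × 0.456^2 = 6 × 0.295936 × 0.207936 = 0.369214 (base)
P(M+6) = C(4,3) × 0.544^1 × 0.456^3 = 4 × 0.5440 × 0.09481882 = 0.206326
Relative intensity = 0.206326 / 0.369214 × 100 = 55.88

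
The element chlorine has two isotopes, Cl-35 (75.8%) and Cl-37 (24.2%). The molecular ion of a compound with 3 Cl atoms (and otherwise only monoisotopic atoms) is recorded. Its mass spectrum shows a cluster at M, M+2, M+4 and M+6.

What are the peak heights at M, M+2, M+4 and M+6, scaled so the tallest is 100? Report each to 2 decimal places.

Expanding (0.758 + 0.242)^3:
P(M) = 0.758^3 = 0.435520
P(M+2) = 3 × 0.758^2 × 0.242^1 = 0.417133
P(M+4) = 3 × 0.758^1 × 0.242^2 = 0.133175
P(M+6) = 0.242^3 = 0.014172
The M peak is largest (0.435520); scaling to 100 gives 100.00 : 95.78 : 30.58 : 3.25.

100.00 : 95.78 : 30.58 : 3.25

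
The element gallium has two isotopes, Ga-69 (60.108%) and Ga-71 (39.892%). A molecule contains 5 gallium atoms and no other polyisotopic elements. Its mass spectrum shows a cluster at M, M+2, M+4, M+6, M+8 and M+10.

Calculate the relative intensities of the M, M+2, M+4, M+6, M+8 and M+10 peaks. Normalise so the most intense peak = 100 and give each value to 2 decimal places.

22.70 : 75.34 : 100.00 : 66.37 : 22.02 : 2.92

Each Ga atom is independently Ga-69 (p = 0.60108) or Ga-71 (q = 0.39892); the cluster is the binomial expansion (p + q)^5.
P(M) = 0.60108^5 = 0.078462
P(M+2) = 5 × 0.60108^4 × 0.39892^1 = 0.260366
P(M+4) = 10 × 0.60108^3 × 0.39892^2 = 0.345596
P(M+6) = 10 × 0.60108^2 × 0.39892^3 = 0.229362
P(M+8) = 5 × 0.60108^1 × 0.39892^4 = 0.076111
P(M+10) = 0.39892^5 = 0.010103
The M+4 peak is largest (0.345596); scaling to 100 gives 22.70 : 75.34 : 100.00 : 66.37 : 22.02 : 2.92.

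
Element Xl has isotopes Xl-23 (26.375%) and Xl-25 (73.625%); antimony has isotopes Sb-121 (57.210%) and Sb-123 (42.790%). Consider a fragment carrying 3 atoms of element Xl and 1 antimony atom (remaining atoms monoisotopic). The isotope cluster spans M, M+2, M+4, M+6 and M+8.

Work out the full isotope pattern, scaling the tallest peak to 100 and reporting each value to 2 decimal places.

Element Xl pattern (n=3): 0.01834752 : 0.15364962 : 0.42890819 : 0.39909467
Antimony pattern (n=1): 0.5721 : 0.4279
Convolve the two distributions (both contribute in 2-u steps):
  M: 0.01834752×0.5721 = 0.010497
  M+2: 0.01834752×0.4279 + 0.15364962×0.5721 = 0.095754
  M+4: 0.15364962×0.4279 + 0.42890819×0.5721 = 0.311125
  M+6: 0.42890819×0.4279 + 0.39909467×0.5721 = 0.411852
  M+8: 0.39909467×0.4279 = 0.170773
Scale to base peak (0.411852) = 100: 2.55 : 23.25 : 75.54 : 100.00 : 41.46

2.55 : 23.25 : 75.54 : 100.00 : 41.46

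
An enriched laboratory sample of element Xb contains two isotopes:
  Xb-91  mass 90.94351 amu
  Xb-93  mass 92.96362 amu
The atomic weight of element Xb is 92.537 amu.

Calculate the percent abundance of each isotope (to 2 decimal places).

Xb-91: 21.12%, Xb-93: 78.88%

With x = fraction of Xb-91 (so Xb-93 is 1 − x):
90.94351·x + 92.96362·(1 − x) = 92.537
(90.94351 − 92.96362)·x = 92.537 − 92.96362
x = -0.42662 / -2.02011 = 0.21119 → 21.12% Xb-91, 78.88% Xb-93.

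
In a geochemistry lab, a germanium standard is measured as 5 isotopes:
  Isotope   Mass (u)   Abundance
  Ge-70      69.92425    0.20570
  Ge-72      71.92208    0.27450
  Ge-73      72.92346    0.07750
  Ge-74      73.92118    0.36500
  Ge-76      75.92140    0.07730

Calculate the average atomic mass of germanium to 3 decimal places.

72.628 u

Ar = Σ fᵢ·mᵢ = 0.20570 × 69.92425 + 0.27450 × 71.92208 + 0.07750 × 72.92346 + 0.36500 × 73.92118 + 0.07730 × 75.92140
= 14.383418 + 19.742611 + 5.651568 + 26.981231 + 5.868724 = 72.627552 u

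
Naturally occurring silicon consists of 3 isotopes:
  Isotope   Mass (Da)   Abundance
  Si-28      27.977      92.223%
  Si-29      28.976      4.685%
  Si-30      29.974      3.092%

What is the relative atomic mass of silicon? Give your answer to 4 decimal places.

Weight each isotope mass by its fractional abundance: 0.92223 × 27.977 + 0.04685 × 28.976 + 0.03092 × 29.974
= 25.80123 + 1.35753 + 0.92680 = 28.08556 Da

28.0856 Da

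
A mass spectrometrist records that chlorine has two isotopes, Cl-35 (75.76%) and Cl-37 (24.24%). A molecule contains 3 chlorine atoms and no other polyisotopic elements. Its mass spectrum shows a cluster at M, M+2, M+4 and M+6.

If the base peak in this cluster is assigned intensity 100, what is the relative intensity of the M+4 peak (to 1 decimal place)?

Binomial terms of (0.7576 + 0.2424)^3: M 0.4348, M+2 0.4174, M+4 0.1335, M+6 0.0142 → M is the base peak.
P(M) = C(3,0) × 0.7576^3 × 0.2424^0 = 1 × 0.4348304 × 1.0000 = 0.434830 (base)
P(M+4) = C(3,2) × 0.7576^1 × 0.2424^2 = 3 × 0.7576 × 0.05875776 = 0.133545
Relative intensity = 0.133545 / 0.434830 × 100 = 30.7

30.7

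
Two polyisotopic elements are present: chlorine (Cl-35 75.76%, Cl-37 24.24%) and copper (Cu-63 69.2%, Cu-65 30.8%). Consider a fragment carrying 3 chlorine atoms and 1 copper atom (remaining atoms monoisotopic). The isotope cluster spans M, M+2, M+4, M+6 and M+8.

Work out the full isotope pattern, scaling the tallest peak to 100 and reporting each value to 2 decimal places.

71.18 : 100.00 : 52.27 : 12.06 : 1.04

Chlorine pattern (n=3): 0.4348304 : 0.41738208 : 0.13354464 : 0.01424288
Copper pattern (n=1): 0.6920 : 0.3080
Convolve the two distributions (both contribute in 2-u steps):
  M: 0.4348304×0.6920 = 0.300903
  M+2: 0.4348304×0.3080 + 0.41738208×0.6920 = 0.422756
  M+4: 0.41738208×0.3080 + 0.13354464×0.6920 = 0.220967
  M+6: 0.13354464×0.3080 + 0.01424288×0.6920 = 0.050988
  M+8: 0.01424288×0.3080 = 0.004387
Scale to base peak (0.422756) = 100: 71.18 : 100.00 : 52.27 : 12.06 : 1.04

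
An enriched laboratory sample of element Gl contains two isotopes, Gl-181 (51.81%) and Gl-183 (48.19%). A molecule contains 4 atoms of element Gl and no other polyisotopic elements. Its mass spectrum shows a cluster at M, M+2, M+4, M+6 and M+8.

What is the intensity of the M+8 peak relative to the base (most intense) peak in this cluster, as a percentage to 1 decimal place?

Term probabilities: M 0.0721, M+2 0.2681, M+4 0.3740, M+6 0.2319, M+8 0.0539. Base peak = M+4.
P(M+4) = C(4,2) × 0.5181^2 × 0.4819^2 = 6 × 0.26842761 × 0.23222761 = 0.374018 (base)
P(M+8) = C(4,4) × 0.5181^0 × 0.4819^4 = 1 × 1.0000 × 0.05392966 = 0.053930
Relative intensity = 0.053930 / 0.374018 × 100 = 14.4

14.4%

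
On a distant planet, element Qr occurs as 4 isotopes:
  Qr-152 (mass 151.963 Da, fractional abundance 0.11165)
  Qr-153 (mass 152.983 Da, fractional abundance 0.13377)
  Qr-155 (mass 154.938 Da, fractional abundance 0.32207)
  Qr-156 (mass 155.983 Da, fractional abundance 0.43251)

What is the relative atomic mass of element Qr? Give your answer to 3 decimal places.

154.796 Da

Ar = Σ fᵢ·mᵢ = 0.11165 × 151.963 + 0.13377 × 152.983 + 0.32207 × 154.938 + 0.43251 × 155.983
= 16.9667 + 20.4645 + 49.9009 + 67.4642 = 154.7963 Da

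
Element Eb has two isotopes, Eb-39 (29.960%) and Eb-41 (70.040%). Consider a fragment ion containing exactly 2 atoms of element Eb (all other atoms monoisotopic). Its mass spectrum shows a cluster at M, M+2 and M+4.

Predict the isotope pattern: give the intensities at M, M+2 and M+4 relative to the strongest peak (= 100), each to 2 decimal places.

Expanding (0.29960 + 0.70040)^2:
P(M) = 0.29960^2 = 0.089760
P(M+2) = 2 × 0.29960^1 × 0.70040^1 = 0.419680
P(M+4) = 0.70040^2 = 0.490560
The M+4 peak is largest (0.490560); scaling to 100 gives 18.30 : 85.55 : 100.00.

18.30 : 85.55 : 100.00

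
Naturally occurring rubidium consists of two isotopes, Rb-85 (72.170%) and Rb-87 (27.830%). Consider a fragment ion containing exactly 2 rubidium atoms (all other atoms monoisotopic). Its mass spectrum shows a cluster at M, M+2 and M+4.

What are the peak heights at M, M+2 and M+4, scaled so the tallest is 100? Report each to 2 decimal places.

100.00 : 77.12 : 14.87

The 2 Rb atoms are independent, so intensities follow the terms of (0.72170 + 0.27830)^2.
P(M) = 0.72170^2 = 0.520851
P(M+2) = 2 × 0.72170^1 × 0.27830^1 = 0.401698
P(M+4) = 0.27830^2 = 0.077451
The M peak is largest (0.520851); scaling to 100 gives 100.00 : 77.12 : 14.87.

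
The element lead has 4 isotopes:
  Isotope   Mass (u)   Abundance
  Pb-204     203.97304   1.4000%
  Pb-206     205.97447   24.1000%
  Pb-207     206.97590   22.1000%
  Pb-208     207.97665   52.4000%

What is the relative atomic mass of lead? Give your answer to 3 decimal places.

The abundance-weighted mean is 0.014000 × 203.97304 + 0.241000 × 205.97447 + 0.221000 × 206.97590 + 0.524000 × 207.97665
= 2.855623 + 49.639847 + 45.741674 + 108.979765 = 207.216909 u

207.217 u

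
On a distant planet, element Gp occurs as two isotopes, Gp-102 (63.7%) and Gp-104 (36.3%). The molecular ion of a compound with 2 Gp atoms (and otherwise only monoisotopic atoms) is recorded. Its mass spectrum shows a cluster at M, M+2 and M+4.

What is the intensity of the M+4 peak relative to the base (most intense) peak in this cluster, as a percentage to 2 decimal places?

28.49%

(0.637 + 0.363)^2 gives M 0.4058, M+2 0.4625, M+4 0.1318; the largest is M+2.
P(M+2) = C(2,1) × 0.637^1 × 0.363^1 = 2 × 0.6370 × 0.3630 = 0.462462 (base)
P(M+4) = C(2,2) × 0.637^0 × 0.363^2 = 1 × 1.0000 × 0.131769 = 0.131769
Relative intensity = 0.131769 / 0.462462 × 100 = 28.49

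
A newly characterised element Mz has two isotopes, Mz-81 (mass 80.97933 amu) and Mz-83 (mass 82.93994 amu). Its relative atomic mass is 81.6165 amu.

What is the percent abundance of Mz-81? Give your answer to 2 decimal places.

67.50%

Writing the weighted mean with unknown fraction x of Mz-81:
80.97933·x + 82.93994·(1 − x) = 81.6165
(80.97933 − 82.93994)·x = 81.6165 − 82.93994
x = -1.32344 / -1.96061 = 0.67501 → 67.50% Mz-81, 32.50% Mz-83.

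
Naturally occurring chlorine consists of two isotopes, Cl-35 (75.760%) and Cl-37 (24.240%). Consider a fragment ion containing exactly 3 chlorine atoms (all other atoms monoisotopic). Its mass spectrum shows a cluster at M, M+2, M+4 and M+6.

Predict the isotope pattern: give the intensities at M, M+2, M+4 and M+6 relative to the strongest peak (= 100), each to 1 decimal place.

Expanding (0.75760 + 0.24240)^3:
P(M) = 0.75760^3 = 0.434830
P(M+2) = 3 × 0.75760^2 × 0.24240^1 = 0.417382
P(M+4) = 3 × 0.75760^1 × 0.24240^2 = 0.133545
P(M+6) = 0.24240^3 = 0.014243
The M peak is largest (0.434830); scaling to 100 gives 100.0 : 96.0 : 30.7 : 3.3.

100.0 : 96.0 : 30.7 : 3.3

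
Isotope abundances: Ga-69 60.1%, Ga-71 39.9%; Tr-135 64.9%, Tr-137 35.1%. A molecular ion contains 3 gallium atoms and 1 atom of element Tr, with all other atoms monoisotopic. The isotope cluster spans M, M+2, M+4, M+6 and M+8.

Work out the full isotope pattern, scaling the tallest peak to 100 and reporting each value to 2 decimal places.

39.49 : 100.00 : 94.74 : 39.79 : 6.25

Gallium pattern (n=3): 0.2170818 : 0.4323576 : 0.2870394 : 0.0635212
Element Tr pattern (n=1): 0.6490 : 0.3510
Convolve the two distributions (both contribute in 2-u steps):
  M: 0.2170818×0.6490 = 0.140886
  M+2: 0.2170818×0.3510 + 0.4323576×0.6490 = 0.356796
  M+4: 0.4323576×0.3510 + 0.2870394×0.6490 = 0.338046
  M+6: 0.2870394×0.3510 + 0.0635212×0.6490 = 0.141976
  M+8: 0.0635212×0.3510 = 0.022296
Scale to base peak (0.356796) = 100: 39.49 : 100.00 : 94.74 : 39.79 : 6.25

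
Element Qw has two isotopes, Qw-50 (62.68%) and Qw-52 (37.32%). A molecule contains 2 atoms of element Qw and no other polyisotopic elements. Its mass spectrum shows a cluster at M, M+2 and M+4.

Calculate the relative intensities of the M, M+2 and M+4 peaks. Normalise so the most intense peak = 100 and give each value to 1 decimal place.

Expanding (0.6268 + 0.3732)^2:
P(M) = 0.6268^2 = 0.392878
P(M+2) = 2 × 0.6268^1 × 0.3732^1 = 0.467844
P(M+4) = 0.3732^2 = 0.139278
The M+2 peak is largest (0.467844); scaling to 100 gives 84.0 : 100.0 : 29.8.

84.0 : 100.0 : 29.8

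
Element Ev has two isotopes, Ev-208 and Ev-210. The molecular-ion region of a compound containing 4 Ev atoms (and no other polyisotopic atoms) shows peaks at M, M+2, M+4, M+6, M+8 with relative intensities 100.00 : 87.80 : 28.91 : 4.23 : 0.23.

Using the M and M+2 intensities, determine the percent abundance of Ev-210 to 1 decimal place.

18.0%

Write p for the Ev-208 fraction. I(M+2)/I(M) = [C(4,1)·p^3·(1−p)] / p^4 = 4·(1−p)/p = 87.80/100.00 = 0.8780
(1−p)/p = 0.8780/4 = 0.2195  ⇒  p = 1/(1 + 0.2195) = 0.8200
Ev-208: 82.0%, Ev-210: 18.0%.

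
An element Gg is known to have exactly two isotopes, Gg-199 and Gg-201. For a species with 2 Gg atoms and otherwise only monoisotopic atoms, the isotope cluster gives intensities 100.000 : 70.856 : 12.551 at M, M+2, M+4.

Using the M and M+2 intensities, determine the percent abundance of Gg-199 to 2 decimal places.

73.84%

Write p for the Gg-199 fraction. I(M+2)/I(M) = [C(2,1)·p^1·(1−p)] / p^2 = 2·(1−p)/p = 70.856/100.000 = 0.7086
(1−p)/p = 0.7086/2 = 0.3543  ⇒  p = 1/(1 + 0.3543) = 0.7384
Gg-199: 73.84%, Gg-201: 26.16%.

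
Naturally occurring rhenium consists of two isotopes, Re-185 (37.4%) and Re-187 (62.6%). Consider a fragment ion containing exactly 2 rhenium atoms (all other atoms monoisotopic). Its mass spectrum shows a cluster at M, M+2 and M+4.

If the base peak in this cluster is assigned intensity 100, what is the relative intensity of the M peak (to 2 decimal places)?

29.87

Term probabilities: M 0.1399, M+2 0.4682, M+4 0.3919. Base peak = M+2.
P(M+2) = C(2,1) × 0.374^1 × 0.626^1 = 2 × 0.3740 × 0.6260 = 0.468248 (base)
P(M) = C(2,0) × 0.374^2 × 0.626^0 = 1 × 0.139876 × 1.0000 = 0.139876
Relative intensity = 0.139876 / 0.468248 × 100 = 29.87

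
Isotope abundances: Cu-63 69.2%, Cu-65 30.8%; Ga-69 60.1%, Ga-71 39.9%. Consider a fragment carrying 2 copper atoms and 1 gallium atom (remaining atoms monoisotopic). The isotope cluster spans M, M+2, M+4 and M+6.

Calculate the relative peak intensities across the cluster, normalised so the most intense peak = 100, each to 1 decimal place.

Copper pattern (n=2): 0.478864 : 0.426272 : 0.094864
Gallium pattern (n=1): 0.6010 : 0.3990
Convolve the two distributions (both contribute in 2-u steps):
  M: 0.478864×0.6010 = 0.287797
  M+2: 0.478864×0.3990 + 0.426272×0.6010 = 0.447256
  M+4: 0.426272×0.3990 + 0.094864×0.6010 = 0.227096
  M+6: 0.094864×0.3990 = 0.037851
Scale to base peak (0.447256) = 100: 64.3 : 100.0 : 50.8 : 8.5

64.3 : 100.0 : 50.8 : 8.5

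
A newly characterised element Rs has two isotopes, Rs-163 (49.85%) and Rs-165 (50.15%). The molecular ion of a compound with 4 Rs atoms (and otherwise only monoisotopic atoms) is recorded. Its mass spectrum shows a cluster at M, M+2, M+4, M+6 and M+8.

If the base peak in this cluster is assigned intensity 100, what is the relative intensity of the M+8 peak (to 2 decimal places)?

16.87

Term probabilities: M 0.0618, M+2 0.2485, M+4 0.3750, M+6 0.2515, M+8 0.0633. Base peak = M+4.
P(M+4) = C(4,2) × 0.4985^2 × 0.5015^2 = 6 × 0.24850225 × 0.25150225 = 0.374993 (base)
P(M+8) = C(4,4) × 0.4985^0 × 0.5015^4 = 1 × 1.0000 × 0.06325338 = 0.063253
Relative intensity = 0.063253 / 0.374993 × 100 = 16.87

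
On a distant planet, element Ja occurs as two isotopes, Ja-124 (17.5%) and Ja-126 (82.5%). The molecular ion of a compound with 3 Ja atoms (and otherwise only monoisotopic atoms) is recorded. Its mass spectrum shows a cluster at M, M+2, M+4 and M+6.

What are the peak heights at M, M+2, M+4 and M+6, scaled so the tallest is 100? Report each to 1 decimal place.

Each Ja atom is independently Ja-124 (p = 0.175) or Ja-126 (q = 0.825); the cluster is the binomial expansion (p + q)^3.
P(M) = 0.175^3 = 0.005359
P(M+2) = 3 × 0.175^2 × 0.825^1 = 0.075797
P(M+4) = 3 × 0.175^1 × 0.825^2 = 0.357328
P(M+6) = 0.825^3 = 0.561516
The M+6 peak is largest (0.561516); scaling to 100 gives 1.0 : 13.5 : 63.6 : 100.0.

1.0 : 13.5 : 63.6 : 100.0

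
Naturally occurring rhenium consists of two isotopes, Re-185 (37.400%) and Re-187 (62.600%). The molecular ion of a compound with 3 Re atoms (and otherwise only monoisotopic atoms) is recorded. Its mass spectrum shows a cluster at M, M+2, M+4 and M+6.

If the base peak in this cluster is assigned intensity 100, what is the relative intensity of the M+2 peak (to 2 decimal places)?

59.74

Binomial terms of (0.37400 + 0.62600)^3: M 0.0523, M+2 0.2627, M+4 0.4397, M+6 0.2453 → M+4 is the base peak.
P(M+4) = C(3,2) × 0.37400^1 × 0.62600^2 = 3 × 0.3740 × 0.391876 = 0.439685 (base)
P(M+2) = C(3,1) × 0.37400^2 × 0.62600^1 = 3 × 0.139876 × 0.6260 = 0.262687
Relative intensity = 0.262687 / 0.439685 × 100 = 59.74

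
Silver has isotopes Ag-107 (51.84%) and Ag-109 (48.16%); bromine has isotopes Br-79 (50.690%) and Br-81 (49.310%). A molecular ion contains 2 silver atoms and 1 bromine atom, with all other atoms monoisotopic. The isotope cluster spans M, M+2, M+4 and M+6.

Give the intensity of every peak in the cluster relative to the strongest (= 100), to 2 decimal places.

35.33 : 100.00 : 94.34 : 29.66

Silver pattern (n=2): 0.26873856 : 0.49932288 : 0.23193856
Bromine pattern (n=1): 0.5069 : 0.4931
Convolve the two distributions (both contribute in 2-u steps):
  M: 0.26873856×0.5069 = 0.136224
  M+2: 0.26873856×0.4931 + 0.49932288×0.5069 = 0.385622
  M+4: 0.49932288×0.4931 + 0.23193856×0.5069 = 0.363786
  M+6: 0.23193856×0.4931 = 0.114369
Scale to base peak (0.385622) = 100: 35.33 : 100.00 : 94.34 : 29.66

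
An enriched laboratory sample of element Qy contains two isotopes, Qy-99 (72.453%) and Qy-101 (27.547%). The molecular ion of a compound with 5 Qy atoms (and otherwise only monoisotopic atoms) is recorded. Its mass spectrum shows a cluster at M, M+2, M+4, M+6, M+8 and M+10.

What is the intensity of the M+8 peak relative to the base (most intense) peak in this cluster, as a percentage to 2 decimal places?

(0.72453 + 0.27547)^5 gives M 0.1997, M+2 0.3796, M+4 0.2886, M+6 0.1097, M+8 0.0209, M+10 0.0016; the largest is M+2.
P(M+2) = C(5,1) × 0.72453^4 × 0.27547^1 = 5 × 0.27556591 × 0.27547 = 0.379551 (base)
P(M+8) = C(5,4) × 0.72453^1 × 0.27547^4 = 5 × 0.72453 × 0.00575834 = 0.020860
Relative intensity = 0.020860 / 0.379551 × 100 = 5.50

5.50%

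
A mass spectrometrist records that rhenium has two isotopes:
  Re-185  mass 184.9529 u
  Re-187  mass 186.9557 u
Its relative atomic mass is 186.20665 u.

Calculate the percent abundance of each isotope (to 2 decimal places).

Let x be the fractional abundance of Re-185; then Re-187 has abundance 1 − x.
184.9529·x + 186.9557·(1 − x) = 186.20665
(184.9529 − 186.9557)·x = 186.20665 − 186.9557
x = -0.74905 / -2.0028 = 0.37400 → 37.40% Re-185, 62.60% Re-187.

Re-185: 37.40%, Re-187: 62.60%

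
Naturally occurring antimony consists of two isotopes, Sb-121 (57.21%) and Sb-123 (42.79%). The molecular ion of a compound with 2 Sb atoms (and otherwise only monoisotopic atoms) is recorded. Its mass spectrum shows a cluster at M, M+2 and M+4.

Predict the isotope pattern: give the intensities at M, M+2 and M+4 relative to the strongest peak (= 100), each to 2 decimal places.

Each Sb atom is independently Sb-121 (p = 0.5721) or Sb-123 (q = 0.4279); the cluster is the binomial expansion (p + q)^2.
P(M) = 0.5721^2 = 0.327298
P(M+2) = 2 × 0.5721^1 × 0.4279^1 = 0.489603
P(M+4) = 0.4279^2 = 0.183098
The M+2 peak is largest (0.489603); scaling to 100 gives 66.85 : 100.00 : 37.40.

66.85 : 100.00 : 37.40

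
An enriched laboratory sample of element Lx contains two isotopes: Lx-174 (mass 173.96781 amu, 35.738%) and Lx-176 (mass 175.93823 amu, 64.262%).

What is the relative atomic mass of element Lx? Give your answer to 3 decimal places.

The abundance-weighted mean is 0.35738 × 173.96781 + 0.64262 × 175.93823
= 62.172616 + 113.061425 = 175.234041 amu

175.234 amu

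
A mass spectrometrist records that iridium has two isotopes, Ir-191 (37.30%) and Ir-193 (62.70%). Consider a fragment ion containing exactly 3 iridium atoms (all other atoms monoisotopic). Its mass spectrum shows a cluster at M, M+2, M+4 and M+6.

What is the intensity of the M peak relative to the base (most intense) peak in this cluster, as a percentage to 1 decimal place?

11.8%

Binomial terms of (0.3730 + 0.6270)^3: M 0.0519, M+2 0.2617, M+4 0.4399, M+6 0.2465 → M+4 is the base peak.
P(M+4) = C(3,2) × 0.3730^1 × 0.6270^2 = 3 × 0.3730 × 0.393129 = 0.439911 (base)
P(M) = C(3,0) × 0.3730^3 × 0.6270^0 = 1 × 0.05189512 × 1.0000 = 0.051895
Relative intensity = 0.051895 / 0.439911 × 100 = 11.8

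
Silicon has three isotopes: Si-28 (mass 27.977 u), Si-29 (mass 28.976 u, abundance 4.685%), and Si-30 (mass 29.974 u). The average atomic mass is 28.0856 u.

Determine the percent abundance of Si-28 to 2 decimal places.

92.22%

The remaining 95.315% is split between Si-28 (fraction x) and Si-30 (fraction 0.95315 − x).
Substituting: 27.977x + 29.974(0.95315 − x) = 26.7280744
(27.977 − 29.974)x = -1.8416437  ⇒  x = 0.92221, y = 0.03094
Si-28: 92.22%, Si-30: 3.09%.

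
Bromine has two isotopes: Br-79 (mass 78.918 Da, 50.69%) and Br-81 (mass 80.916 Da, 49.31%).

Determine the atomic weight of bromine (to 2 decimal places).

79.90 Da

Weight each isotope mass by its fractional abundance: 0.5069 × 78.918 + 0.4931 × 80.916
= 40.0035 + 39.8997 = 79.9032 Da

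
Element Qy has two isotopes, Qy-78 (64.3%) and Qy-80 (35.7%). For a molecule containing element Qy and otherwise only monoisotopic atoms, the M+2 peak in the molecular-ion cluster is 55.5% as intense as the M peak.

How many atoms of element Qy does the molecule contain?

1

The M+2/M ratio from n Qy atoms is n · q/p = n · 0.357/0.643.
n = 0.555 × 0.643/0.357 = 1.00 ≈ 1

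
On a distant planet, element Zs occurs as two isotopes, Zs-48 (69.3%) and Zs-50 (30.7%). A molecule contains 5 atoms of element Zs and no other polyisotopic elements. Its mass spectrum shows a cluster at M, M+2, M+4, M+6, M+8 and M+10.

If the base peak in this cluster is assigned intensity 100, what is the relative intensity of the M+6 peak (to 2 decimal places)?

39.25

(0.693 + 0.307)^5 gives M 0.1598, M+2 0.3540, M+4 0.3137, M+6 0.1390, M+8 0.0308, M+10 0.0027; the largest is M+2.
P(M+2) = C(5,1) × 0.693^4 × 0.307^1 = 5 × 0.2306391 × 0.3070 = 0.354031 (base)
P(M+6) = C(5,3) × 0.693^2 × 0.307^3 = 10 × 0.480249 × 0.02893444 = 0.138957
Relative intensity = 0.138957 / 0.354031 × 100 = 39.25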